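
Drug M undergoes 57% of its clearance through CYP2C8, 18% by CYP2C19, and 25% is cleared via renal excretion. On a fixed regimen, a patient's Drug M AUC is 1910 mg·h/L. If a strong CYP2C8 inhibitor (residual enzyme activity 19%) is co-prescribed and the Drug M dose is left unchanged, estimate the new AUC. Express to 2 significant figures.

The CYP2C8 pathway (57% of clearance) drops to 0.19× activity: 0.57 × 0.19 = 0.1083.
CYP2C19 (18%) and the residual 25% are unaffected.
CL_new/CL_old = 0.1083 + 0.18 + 0.25 = 0.5383.
AUC ∝ 1/CL, so new value = 1910 / 0.5383 = 3.5 × 10³ mg·h/L.

3.5 × 10³ mg·h/L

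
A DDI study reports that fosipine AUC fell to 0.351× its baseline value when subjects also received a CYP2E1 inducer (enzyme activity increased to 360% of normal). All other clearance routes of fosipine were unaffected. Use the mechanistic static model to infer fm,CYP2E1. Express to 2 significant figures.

Write x for the fraction cleared via CYP2E1. The observed AUC change means clearance rose to 1/0.351 = 2.849 of baseline.
Only the CYP2E1 route changed, so 2.849 = x·3.6 + (1 − x), giving x = 0.71.

0.71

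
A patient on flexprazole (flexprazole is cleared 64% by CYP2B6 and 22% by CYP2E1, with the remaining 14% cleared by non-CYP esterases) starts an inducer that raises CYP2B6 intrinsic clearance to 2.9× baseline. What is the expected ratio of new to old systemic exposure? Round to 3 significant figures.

The CYP2B6 pathway (64% of clearance) rises to 2.9× activity: 0.64 × 2.9 = 1.856.
CYP2E1 (22%) and the residual 14% are unaffected.
Relative clearance = 1.856 + 0.22 + 0.14 = 2.216.
Systemic exposure ratio = CL_old/CL_new = 1 / 2.216 = 0.451.

0.451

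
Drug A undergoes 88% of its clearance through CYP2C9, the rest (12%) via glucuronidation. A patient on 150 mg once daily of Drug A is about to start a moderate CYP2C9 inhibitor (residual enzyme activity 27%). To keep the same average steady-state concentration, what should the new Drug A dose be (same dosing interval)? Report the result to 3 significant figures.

CYP2C9: 0.88 × 0.27 = 0.2376
Other: 0.12 (unchanged)
Relative clearance = 0.2376 + 0.12 = 0.3576.
Css,avg = (dose rate)/CL, so holding Css fixed requires dose ∝ CL: 150 × 0.3576 = 53.6 mg.

53.6 mg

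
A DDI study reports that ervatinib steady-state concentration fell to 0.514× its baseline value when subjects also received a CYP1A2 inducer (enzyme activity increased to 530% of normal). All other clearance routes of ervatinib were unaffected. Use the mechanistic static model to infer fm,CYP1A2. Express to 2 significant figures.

Call the CYP1A2 fraction fm. After the interaction, CL_new/CL_old = fm × 5.3 + (1 − fm).
Steady-state concentration ratio = 1 / (new CL fraction), so new CL fraction = 1 / 0.514 = 1.946.
fm × 5.3 + 1 − fm = 1.946  ⇒  fm × (5.3 − 1) = 0.9455  ⇒  fm = 0.22.

0.22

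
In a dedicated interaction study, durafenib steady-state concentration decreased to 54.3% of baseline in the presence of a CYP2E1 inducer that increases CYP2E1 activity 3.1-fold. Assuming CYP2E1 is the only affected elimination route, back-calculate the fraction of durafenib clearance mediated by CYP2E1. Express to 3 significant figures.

0.401

Let x = fm,CYP2E1. Because steady-state concentration ∝ 1/CL, relative clearance rose to 1/0.543 = 1.842.
Only the CYP2E1 route changed, so 1.842 = x·3.1 + (1 − x), giving x = 0.401.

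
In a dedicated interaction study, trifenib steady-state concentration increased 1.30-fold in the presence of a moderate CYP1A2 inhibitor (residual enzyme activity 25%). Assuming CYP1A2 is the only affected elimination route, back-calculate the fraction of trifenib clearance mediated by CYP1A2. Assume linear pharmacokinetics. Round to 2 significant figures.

0.31

Write x for the fraction cleared via CYP1A2. The observed steady-state concentration change means clearance fell to 1/1.30 = 0.7692 of baseline.
Setting x·0.25 + (1 − x) = 0.7692 and solving: x = (0.7692 − 1)/(0.25 − 1) = 0.31.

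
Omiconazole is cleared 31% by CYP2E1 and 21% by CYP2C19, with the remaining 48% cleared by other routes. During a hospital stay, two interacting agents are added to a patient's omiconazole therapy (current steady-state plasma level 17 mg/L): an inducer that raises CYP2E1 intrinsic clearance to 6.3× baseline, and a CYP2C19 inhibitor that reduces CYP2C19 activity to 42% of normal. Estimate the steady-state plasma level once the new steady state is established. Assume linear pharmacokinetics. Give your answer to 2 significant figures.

6.7 mg/L

The CYP2E1 pathway (31% of clearance) rises to 6.3× activity: 0.31 × 6.3 = 1.953.
The CYP2C19 pathway (21% of clearance) drops to 0.42× activity: 0.21 × 0.42 = 0.0882.
The remaining 48% of clearance is unaffected.
Relative clearance = 1.953 + 0.0882 + 0.48 = 2.5212.
Steady-state plasma level ∝ 1/CL: new value = 17 / 2.5212 = 6.7 mg/L.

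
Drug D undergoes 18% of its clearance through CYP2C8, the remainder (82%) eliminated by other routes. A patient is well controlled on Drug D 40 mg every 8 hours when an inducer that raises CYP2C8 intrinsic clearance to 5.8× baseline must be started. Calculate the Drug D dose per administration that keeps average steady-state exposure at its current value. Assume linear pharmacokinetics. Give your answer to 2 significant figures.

75 mg

The CYP2C8 pathway (18% of clearance) rises to 5.8× activity: 0.18 × 5.8 = 1.044.
The remaining 82% of clearance is unaffected.
New clearance relative to baseline: 1.044 + 0.82 = 1.864.
Css,avg = (dose rate)/CL, so holding Css fixed requires dose ∝ CL: 40 × 1.864 = 75 mg.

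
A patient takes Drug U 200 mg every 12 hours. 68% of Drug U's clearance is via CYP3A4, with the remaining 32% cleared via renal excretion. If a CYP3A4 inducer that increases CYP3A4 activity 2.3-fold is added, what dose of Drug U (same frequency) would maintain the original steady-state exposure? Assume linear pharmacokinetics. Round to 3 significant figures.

The CYP3A4 pathway (68% of clearance) rises to 2.3× activity: 0.68 × 2.3 = 1.564.
Non-CYP routes (32%) are unchanged.
Relative clearance = 1.564 + 0.32 = 1.884.
Css,avg = (dose rate)/CL, so holding Css fixed requires dose ∝ CL: 200 × 1.884 = 377 mg.

377 mg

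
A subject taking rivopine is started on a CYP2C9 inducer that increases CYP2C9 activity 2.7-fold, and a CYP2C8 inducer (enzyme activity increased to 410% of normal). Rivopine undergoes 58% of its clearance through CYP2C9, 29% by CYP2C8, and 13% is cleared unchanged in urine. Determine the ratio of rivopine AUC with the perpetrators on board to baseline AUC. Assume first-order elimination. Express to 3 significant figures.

0.347

CYP2C9: 0.58 × 2.7 = 1.566
CYP2C8: 0.29 × 4.1 = 1.189
Other: 0.13 (unchanged)
New clearance relative to baseline: 1.566 + 1.189 + 0.13 = 2.885.
AUC ∝ 1/CL: fold-change = 1 / 2.885 = 0.347.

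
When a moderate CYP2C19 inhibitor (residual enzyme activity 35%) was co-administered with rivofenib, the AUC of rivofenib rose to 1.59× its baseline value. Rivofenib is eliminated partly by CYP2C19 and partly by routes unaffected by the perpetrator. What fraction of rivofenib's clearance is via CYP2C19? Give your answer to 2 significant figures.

CL'/CL = 1 / 1.59 = 0.6289
0.35·fm + (1 − fm) = 0.6289
fm = (0.6289 − 1) / (0.35 − 1) = 0.57

0.57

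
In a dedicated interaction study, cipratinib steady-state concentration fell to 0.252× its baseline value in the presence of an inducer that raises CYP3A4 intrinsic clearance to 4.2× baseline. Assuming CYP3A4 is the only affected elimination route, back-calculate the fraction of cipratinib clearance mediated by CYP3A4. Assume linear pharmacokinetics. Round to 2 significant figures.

Call the CYP3A4 fraction fm. After the interaction, CL_new/CL_old = fm × 4.2 + (1 − fm).
Steady-state concentration ratio = 1 / (new CL fraction), so new CL fraction = 1 / 0.252 = 3.968.
fm × 4.2 + 1 − fm = 3.968  ⇒  fm × (4.2 − 1) = 2.968  ⇒  fm = 0.93.

0.93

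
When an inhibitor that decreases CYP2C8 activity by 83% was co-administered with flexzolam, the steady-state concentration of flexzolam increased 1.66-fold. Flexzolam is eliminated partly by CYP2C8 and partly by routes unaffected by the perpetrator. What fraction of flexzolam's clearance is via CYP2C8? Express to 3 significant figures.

Write x for the fraction cleared via CYP2C8. The observed steady-state concentration change means clearance fell to 1/1.66 = 0.6024 of baseline.
Only the CYP2C8 route changed, so 0.6024 = x·0.17 + (1 − x), giving x = 0.479.

0.479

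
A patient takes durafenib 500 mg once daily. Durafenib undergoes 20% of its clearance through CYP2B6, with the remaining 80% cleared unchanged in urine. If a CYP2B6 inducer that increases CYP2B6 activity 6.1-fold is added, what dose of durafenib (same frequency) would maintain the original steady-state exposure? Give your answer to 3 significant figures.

1.01 × 10³ mg

The CYP2B6 pathway (20% of clearance) increases to 6.1× activity: 0.2 × 6.1 = 1.22.
The remaining 80% of clearance is unaffected.
New clearance relative to baseline: 1.22 + 0.8 = 2.02.
Css,avg = (dose rate)/CL, so holding Css fixed requires dose ∝ CL: 500 × 2.02 = 1.01 × 10³ mg.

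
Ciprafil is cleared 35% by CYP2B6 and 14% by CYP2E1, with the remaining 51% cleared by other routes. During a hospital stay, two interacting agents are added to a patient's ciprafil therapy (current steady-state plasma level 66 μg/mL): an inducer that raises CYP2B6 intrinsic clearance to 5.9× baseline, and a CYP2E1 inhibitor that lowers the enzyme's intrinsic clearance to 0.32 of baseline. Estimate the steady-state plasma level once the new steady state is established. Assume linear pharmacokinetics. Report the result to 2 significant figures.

The CYP2B6 pathway (35% of clearance) is boosted to 5.9× activity: 0.35 × 5.9 = 2.065.
The CYP2E1 pathway (14% of clearance) drops to 0.32× activity: 0.14 × 0.32 = 0.0448.
Non-CYP routes (51%) are unchanged.
CL_new/CL_old = 2.065 + 0.0448 + 0.51 = 2.6198.
New steady-state plasma level = 66 / 2.6198 = 25 μg/mL (concentration scales inversely with clearance).

25 μg/mL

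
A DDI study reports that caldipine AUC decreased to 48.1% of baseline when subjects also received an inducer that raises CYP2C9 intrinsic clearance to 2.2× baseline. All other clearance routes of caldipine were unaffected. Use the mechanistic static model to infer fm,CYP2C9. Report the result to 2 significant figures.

0.90

Let x = fm,CYP2C9. Because AUC ∝ 1/CL, relative clearance rose to 1/0.481 = 2.079.
Setting x·2.2 + (1 − x) = 2.079 and solving: x = (2.079 − 1)/(2.2 − 1) = 0.90.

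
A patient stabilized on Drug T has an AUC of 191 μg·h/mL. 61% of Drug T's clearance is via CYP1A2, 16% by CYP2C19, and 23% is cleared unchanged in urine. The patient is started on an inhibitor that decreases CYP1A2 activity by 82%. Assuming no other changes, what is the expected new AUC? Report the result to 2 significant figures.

The CYP1A2 pathway (61% of clearance) drops to 0.18× activity: 0.61 × 0.18 = 0.1098.
CYP2C19 (16%) and the residual 23% are unaffected.
Relative clearance = 0.1098 + 0.16 + 0.23 = 0.4998.
With dosing unchanged, AUC scales as 1/CL: 191 / 0.4998 = 3.8 × 10² μg·h/mL.

3.8 × 10² μg·h/mL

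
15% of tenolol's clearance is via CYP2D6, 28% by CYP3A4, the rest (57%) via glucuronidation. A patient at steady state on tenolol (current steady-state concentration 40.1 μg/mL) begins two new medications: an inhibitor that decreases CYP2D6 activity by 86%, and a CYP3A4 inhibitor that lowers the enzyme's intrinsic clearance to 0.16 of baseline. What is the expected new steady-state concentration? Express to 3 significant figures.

63.1 μg/mL

The CYP2D6 pathway (15% of clearance) drops to 0.14× activity: 0.15 × 0.14 = 0.021.
The CYP3A4 pathway (28% of clearance) drops to 0.16× activity: 0.28 × 0.16 = 0.0448.
The remaining 57% of clearance is unaffected.
CL_new/CL_old = 0.021 + 0.0448 + 0.57 = 0.6358.
Steady-state concentration ∝ 1/CL: new value = 40.1 / 0.6358 = 63.1 μg/mL.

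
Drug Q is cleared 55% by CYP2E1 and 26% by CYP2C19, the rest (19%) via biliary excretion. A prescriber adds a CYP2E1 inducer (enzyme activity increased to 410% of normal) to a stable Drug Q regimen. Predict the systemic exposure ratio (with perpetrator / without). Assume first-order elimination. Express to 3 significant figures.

The CYP2E1 pathway (55% of clearance) is boosted to 4.1× activity: 0.55 × 4.1 = 2.255.
CYP2C19 (26%) and the residual 19% are unaffected.
CL_new/CL_old = 2.255 + 0.26 + 0.19 = 2.705.
Systemic exposure is inversely proportional to clearance, so the fold-change is 1 / 2.705 = 0.370.

0.370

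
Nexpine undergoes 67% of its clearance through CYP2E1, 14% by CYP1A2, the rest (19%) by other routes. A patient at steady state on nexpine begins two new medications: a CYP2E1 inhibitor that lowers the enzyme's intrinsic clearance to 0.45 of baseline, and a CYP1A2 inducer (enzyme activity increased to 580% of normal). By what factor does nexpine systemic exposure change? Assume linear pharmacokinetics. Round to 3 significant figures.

0.767

CYP2E1: 0.67 × 0.45 = 0.3015
CYP1A2: 0.14 × 5.8 = 0.812
Other: 0.19 (unchanged)
CL_new/CL_old = 0.3015 + 0.812 + 0.19 = 1.3035.
Net systemic exposure ratio = 1 / 1.3035 = 0.767.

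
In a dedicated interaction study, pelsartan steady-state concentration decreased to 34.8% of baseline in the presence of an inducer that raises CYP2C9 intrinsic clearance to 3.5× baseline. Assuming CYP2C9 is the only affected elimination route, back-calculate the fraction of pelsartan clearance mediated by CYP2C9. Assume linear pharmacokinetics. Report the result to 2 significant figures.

0.75

Let fm be the CYP2C9 fraction. New clearance relative to baseline = fm × 3.5 + (1 − fm).
Steady-state concentration ratio = 1 / (new CL fraction), so new CL fraction = 1 / 0.348 = 2.874.
fm × 3.5 + 1 − fm = 2.874  ⇒  fm × (3.5 − 1) = 1.874  ⇒  fm = 0.75.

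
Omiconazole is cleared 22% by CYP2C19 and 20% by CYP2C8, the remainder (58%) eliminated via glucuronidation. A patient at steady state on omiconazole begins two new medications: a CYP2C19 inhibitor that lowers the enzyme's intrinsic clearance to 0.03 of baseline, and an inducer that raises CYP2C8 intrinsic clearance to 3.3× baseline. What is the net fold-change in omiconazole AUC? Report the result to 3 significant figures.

The CYP2C19 pathway (22% of clearance) drops to 0.03× activity: 0.22 × 0.03 = 0.0066.
The CYP2C8 pathway (20% of clearance) is boosted to 3.3× activity: 0.2 × 3.3 = 0.66.
The remaining 58% of clearance is unaffected.
Relative clearance = 0.0066 + 0.66 + 0.58 = 1.2466.
Net AUC ratio = 1 / 1.2466 = 0.802.

0.802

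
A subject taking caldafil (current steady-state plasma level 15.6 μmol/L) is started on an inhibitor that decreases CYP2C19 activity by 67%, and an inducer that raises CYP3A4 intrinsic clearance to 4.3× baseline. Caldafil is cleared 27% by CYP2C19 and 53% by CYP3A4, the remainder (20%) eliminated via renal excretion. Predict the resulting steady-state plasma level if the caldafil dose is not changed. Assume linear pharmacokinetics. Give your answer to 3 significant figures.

6.07 μmol/L

The CYP2C19 pathway (27% of clearance) is reduced to 0.33× activity: 0.27 × 0.33 = 0.0891.
The CYP3A4 pathway (53% of clearance) rises to 4.3× activity: 0.53 × 4.3 = 2.279.
The remaining 20% of clearance is unaffected.
CL_new/CL_old = 0.0891 + 2.279 + 0.2 = 2.5681.
Dividing the baseline by the relative clearance: 15.6 / 2.5681 = 6.07 μmol/L.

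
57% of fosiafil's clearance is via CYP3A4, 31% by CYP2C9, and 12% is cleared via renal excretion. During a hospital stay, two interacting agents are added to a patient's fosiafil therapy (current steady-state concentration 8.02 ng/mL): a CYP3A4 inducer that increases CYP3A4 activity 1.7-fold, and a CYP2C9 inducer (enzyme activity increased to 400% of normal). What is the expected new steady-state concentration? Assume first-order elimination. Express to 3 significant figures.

3.44 ng/mL

The CYP3A4 pathway (57% of clearance) is boosted to 1.7× activity: 0.57 × 1.7 = 0.969.
The CYP2C9 pathway (31% of clearance) rises to 4× activity: 0.31 × 4 = 1.24.
Non-CYP routes (12%) are unchanged.
CL_new/CL_old = 0.969 + 1.24 + 0.12 = 2.329.
Dividing the baseline by the relative clearance: 8.02 / 2.329 = 3.44 ng/mL.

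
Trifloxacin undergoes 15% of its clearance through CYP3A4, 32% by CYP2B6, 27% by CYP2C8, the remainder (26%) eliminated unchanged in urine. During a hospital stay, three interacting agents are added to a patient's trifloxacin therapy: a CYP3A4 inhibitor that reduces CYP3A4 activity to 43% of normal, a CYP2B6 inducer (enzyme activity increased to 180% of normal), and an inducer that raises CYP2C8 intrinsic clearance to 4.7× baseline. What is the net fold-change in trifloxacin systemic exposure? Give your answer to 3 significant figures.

0.461

The CYP3A4 pathway (15% of clearance) drops to 0.43× activity: 0.15 × 0.43 = 0.0645.
The CYP2B6 pathway (32% of clearance) increases to 1.8× activity: 0.32 × 1.8 = 0.576.
The CYP2C8 pathway (27% of clearance) is boosted to 4.7× activity: 0.27 × 4.7 = 1.269.
The remaining 26% of clearance is unaffected.
New clearance relative to baseline: 0.0645 + 0.576 + 1.269 + 0.26 = 2.1695.
Because systemic exposure varies inversely with clearance, the combined effect is 1 / 2.1695 = 0.461.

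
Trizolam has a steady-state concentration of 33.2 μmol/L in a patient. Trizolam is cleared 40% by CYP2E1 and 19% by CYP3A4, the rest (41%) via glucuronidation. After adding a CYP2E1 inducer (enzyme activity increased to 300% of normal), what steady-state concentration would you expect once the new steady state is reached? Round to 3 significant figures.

CYP2E1: 0.4 × 3 = 1.2
CYP3A4: 0.19 (unchanged)
Other: 0.41 (unchanged)
CL_new/CL_old = 1.2 + 0.19 + 0.41 = 1.8.
New steady-state concentration = baseline ÷ relative clearance = 33.2 / 1.8 = 18.4 μmol/L.

18.4 μmol/L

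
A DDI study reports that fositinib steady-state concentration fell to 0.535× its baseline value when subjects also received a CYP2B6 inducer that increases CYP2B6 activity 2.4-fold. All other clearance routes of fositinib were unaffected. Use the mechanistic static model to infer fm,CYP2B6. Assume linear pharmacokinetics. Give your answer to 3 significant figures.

CL'/CL = 1 / 0.535 = 1.869
2.4·fm + (1 − fm) = 1.869
fm = (1.869 − 1) / (2.4 − 1) = 0.621

0.621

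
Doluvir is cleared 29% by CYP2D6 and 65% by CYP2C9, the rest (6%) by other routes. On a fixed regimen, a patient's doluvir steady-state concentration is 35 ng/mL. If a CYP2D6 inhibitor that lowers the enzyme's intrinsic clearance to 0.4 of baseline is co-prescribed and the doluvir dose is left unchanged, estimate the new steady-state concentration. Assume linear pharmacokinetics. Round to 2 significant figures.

The CYP2D6 pathway (29% of clearance) falls to 0.4× activity: 0.29 × 0.4 = 0.116.
CYP2C9 (65%) and the residual 6% are unaffected.
CL_new/CL_old = 0.116 + 0.65 + 0.06 = 0.826.
Steady-state concentration ∝ 1/CL, so new value = 35 / 0.826 = 42 ng/mL.

42 ng/mL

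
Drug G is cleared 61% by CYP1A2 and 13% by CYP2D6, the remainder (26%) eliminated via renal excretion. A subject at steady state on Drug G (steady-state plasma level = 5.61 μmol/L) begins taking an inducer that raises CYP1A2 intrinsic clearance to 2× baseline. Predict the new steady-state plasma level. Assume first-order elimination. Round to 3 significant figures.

CYP1A2: 0.61 × 2 = 1.22
CYP2D6: 0.13 (unchanged)
Other: 0.26 (unchanged)
New clearance relative to baseline: 1.22 + 0.13 + 0.26 = 1.61.
With dosing unchanged, steady-state plasma level scales as 1/CL: 5.61 / 1.61 = 3.48 μmol/L.

3.48 μmol/L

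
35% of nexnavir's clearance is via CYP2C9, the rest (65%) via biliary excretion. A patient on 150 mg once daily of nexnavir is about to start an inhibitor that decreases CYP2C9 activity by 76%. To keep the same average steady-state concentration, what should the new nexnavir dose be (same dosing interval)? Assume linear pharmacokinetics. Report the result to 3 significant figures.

The CYP2C9 pathway (35% of clearance) is reduced to 0.24× activity: 0.35 × 0.24 = 0.084.
The remaining 65% of clearance is unaffected.
CL_new/CL_old = 0.084 + 0.65 = 0.734.
To maintain the same steady-state level, dose must scale with clearance: new dose = 150 × 0.734 = 110 mg.

110 mg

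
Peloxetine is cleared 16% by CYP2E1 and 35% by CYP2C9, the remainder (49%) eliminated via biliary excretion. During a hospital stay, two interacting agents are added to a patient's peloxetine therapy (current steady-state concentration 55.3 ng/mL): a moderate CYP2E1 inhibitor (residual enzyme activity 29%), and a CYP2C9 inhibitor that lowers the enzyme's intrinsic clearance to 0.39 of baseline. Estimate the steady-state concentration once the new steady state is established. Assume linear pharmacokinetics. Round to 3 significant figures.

CYP2E1: 0.16 × 0.29 = 0.0464
CYP2C9: 0.35 × 0.39 = 0.1365
Other: 0.49 (unchanged)
New clearance relative to baseline: 0.0464 + 0.1365 + 0.49 = 0.6729.
Steady-state concentration ∝ 1/CL: new value = 55.3 / 0.6729 = 82.2 ng/mL.

82.2 ng/mL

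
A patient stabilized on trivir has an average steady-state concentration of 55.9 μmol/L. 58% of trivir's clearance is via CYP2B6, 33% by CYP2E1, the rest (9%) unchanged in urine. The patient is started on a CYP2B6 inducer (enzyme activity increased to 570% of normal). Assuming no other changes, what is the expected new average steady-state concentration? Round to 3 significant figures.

15.0 μmol/L

The CYP2B6 pathway (58% of clearance) rises to 5.7× activity: 0.58 × 5.7 = 3.306.
CYP2E1 (33%) and the residual 9% are unaffected.
CL_new/CL_old = 3.306 + 0.33 + 0.09 = 3.726.
With dosing unchanged, average steady-state concentration scales as 1/CL: 55.9 / 3.726 = 15.0 μmol/L.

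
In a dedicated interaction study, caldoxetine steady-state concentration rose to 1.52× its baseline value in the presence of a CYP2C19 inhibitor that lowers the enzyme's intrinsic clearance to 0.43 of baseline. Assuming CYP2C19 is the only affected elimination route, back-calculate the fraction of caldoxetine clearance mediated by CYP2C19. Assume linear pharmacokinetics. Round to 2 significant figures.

Call the CYP2C19 fraction fm. After the interaction, CL_new/CL_old = fm × 0.43 + (1 − fm).
Steady-state concentration ratio = 1 / (new CL fraction), so new CL fraction = 1 / 1.52 = 0.6579.
fm × 0.43 + 1 − fm = 0.6579  ⇒  fm × (0.43 − 1) = −0.3421  ⇒  fm = 0.60.

0.60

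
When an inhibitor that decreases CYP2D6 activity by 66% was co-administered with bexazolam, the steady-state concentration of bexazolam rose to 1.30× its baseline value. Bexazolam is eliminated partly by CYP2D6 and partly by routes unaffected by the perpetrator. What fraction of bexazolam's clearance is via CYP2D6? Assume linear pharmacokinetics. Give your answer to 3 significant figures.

0.350

Let fm be the CYP2D6 fraction. New clearance relative to baseline = fm × 0.34 + (1 − fm).
Steady-state concentration ratio = 1 / (new CL fraction), so new CL fraction = 1 / 1.30 = 0.7692.
fm × 0.34 + 1 − fm = 0.7692  ⇒  fm × (0.34 − 1) = −0.2308  ⇒  fm = 0.350.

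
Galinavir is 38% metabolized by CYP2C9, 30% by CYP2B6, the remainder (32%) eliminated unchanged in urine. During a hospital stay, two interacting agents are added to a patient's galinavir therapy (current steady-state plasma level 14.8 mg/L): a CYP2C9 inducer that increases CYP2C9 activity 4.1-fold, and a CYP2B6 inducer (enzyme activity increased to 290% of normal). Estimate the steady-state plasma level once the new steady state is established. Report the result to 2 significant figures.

The CYP2C9 pathway (38% of clearance) is boosted to 4.1× activity: 0.38 × 4.1 = 1.558.
The CYP2B6 pathway (30% of clearance) is boosted to 2.9× activity: 0.3 × 2.9 = 0.87.
Non-CYP routes (32%) are unchanged.
CL_new/CL_old = 1.558 + 0.87 + 0.32 = 2.748.
Dividing the baseline by the relative clearance: 14.8 / 2.748 = 5.4 mg/L.

5.4 mg/L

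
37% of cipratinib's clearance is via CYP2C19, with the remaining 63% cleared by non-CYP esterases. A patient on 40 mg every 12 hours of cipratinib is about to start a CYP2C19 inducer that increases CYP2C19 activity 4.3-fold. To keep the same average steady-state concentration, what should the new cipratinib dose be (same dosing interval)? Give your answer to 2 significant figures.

89 mg

CYP2C19: 0.37 × 4.3 = 1.591
Other: 0.63 (unchanged)
CL_new/CL_old = 1.591 + 0.63 = 2.221.
To maintain the same steady-state level, dose must scale with clearance: new dose = 40 × 2.221 = 89 mg.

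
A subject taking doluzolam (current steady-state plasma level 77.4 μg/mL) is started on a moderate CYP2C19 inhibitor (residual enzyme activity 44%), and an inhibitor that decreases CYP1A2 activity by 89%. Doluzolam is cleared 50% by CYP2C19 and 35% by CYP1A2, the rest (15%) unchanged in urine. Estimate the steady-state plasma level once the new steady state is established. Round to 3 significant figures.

189 μg/mL

The CYP2C19 pathway (50% of clearance) is reduced to 0.44× activity: 0.5 × 0.44 = 0.22.
The CYP1A2 pathway (35% of clearance) drops to 0.11× activity: 0.35 × 0.11 = 0.0385.
The remaining 15% of clearance is unaffected.
New clearance relative to baseline: 0.22 + 0.0385 + 0.15 = 0.4085.
Dividing the baseline by the relative clearance: 77.4 / 0.4085 = 189 μg/mL.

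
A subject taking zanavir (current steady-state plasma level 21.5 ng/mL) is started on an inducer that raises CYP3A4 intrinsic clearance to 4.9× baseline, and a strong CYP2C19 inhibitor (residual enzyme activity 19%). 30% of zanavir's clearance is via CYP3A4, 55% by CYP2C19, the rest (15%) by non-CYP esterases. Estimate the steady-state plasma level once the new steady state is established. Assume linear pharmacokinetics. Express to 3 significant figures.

12.5 ng/mL

CYP3A4: 0.3 × 4.9 = 1.47
CYP2C19: 0.55 × 0.19 = 0.1045
Other: 0.15 (unchanged)
CL_new/CL_old = 1.47 + 0.1045 + 0.15 = 1.7245.
Steady-state plasma level ∝ 1/CL: new value = 21.5 / 1.7245 = 12.5 ng/mL.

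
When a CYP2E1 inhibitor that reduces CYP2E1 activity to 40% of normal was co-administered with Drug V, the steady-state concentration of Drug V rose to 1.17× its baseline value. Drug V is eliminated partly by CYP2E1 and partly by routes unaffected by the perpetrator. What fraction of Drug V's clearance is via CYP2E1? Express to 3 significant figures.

CL'/CL = 1 / 1.17 = 0.8547
0.4·fm + (1 − fm) = 0.8547
fm = (0.8547 − 1) / (0.4 − 1) = 0.242

0.242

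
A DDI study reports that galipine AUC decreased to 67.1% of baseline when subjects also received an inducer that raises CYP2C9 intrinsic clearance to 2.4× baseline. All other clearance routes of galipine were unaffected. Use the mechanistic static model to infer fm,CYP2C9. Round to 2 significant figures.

0.35

Write x for the fraction cleared via CYP2C9. The observed AUC change means clearance rose to 1/0.671 = 1.49 of baseline.
Only the CYP2C9 route changed, so 1.49 = x·2.4 + (1 − x), giving x = 0.35.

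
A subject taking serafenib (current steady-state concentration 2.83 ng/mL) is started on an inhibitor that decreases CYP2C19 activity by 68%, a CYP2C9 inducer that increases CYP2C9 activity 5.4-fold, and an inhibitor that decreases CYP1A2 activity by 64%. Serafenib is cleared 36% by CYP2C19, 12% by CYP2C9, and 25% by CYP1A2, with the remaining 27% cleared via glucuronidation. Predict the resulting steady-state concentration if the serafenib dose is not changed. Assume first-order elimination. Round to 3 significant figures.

2.52 ng/mL

CYP2C19: 0.36 × 0.32 = 0.1152
CYP2C9: 0.12 × 5.4 = 0.648
CYP1A2: 0.25 × 0.36 = 0.09
Other: 0.27 (unchanged)
New clearance relative to baseline: 0.1152 + 0.648 + 0.09 + 0.27 = 1.1232.
New steady-state concentration = 2.83 / 1.1232 = 2.52 ng/mL (concentration scales inversely with clearance).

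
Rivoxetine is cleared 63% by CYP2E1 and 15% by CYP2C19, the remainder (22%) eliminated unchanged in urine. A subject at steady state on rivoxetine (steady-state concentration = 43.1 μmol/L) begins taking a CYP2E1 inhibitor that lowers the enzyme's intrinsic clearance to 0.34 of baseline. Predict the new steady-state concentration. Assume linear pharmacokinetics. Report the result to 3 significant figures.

CYP2E1: 0.63 × 0.34 = 0.2142
CYP2C19: 0.15 (unchanged)
Other: 0.22 (unchanged)
CL_new/CL_old = 0.2142 + 0.15 + 0.22 = 0.5842.
With dosing unchanged, steady-state concentration scales as 1/CL: 43.1 / 0.5842 = 73.8 μmol/L.

73.8 μmol/L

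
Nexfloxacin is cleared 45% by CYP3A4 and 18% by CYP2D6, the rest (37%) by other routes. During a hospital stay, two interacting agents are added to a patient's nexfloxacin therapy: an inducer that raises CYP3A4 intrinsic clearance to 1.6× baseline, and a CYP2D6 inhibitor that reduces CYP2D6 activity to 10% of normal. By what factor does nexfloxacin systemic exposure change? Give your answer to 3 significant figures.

CYP3A4: 0.45 × 1.6 = 0.72
CYP2D6: 0.18 × 0.1 = 0.018
Other: 0.37 (unchanged)
CL_new/CL_old = 0.72 + 0.018 + 0.37 = 1.108.
Net systemic exposure ratio = 1 / 1.108 = 0.903.

0.903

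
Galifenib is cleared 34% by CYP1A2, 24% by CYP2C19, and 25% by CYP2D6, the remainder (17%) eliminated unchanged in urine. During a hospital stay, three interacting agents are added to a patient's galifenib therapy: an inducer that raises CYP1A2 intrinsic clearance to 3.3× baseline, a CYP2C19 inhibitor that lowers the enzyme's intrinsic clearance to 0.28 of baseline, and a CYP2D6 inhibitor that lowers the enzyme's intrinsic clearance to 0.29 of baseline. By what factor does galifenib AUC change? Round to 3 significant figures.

The CYP1A2 pathway (34% of clearance) is boosted to 3.3× activity: 0.34 × 3.3 = 1.122.
The CYP2C19 pathway (24% of clearance) drops to 0.28× activity: 0.24 × 0.28 = 0.0672.
The CYP2D6 pathway (25% of clearance) drops to 0.29× activity: 0.25 × 0.29 = 0.0725.
Non-CYP routes (17%) are unchanged.
Relative clearance = 1.122 + 0.0672 + 0.0725 + 0.17 = 1.4317.
Net AUC ratio = 1 / 1.4317 = 0.698.

0.698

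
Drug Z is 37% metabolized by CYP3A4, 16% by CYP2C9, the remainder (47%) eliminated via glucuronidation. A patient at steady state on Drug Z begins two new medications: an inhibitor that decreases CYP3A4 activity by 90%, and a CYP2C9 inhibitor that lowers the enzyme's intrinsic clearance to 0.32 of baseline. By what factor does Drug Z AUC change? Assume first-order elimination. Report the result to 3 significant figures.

1.79

CYP3A4: 0.37 × 0.1 = 0.037
CYP2C9: 0.16 × 0.32 = 0.0512
Other: 0.47 (unchanged)
Relative clearance = 0.037 + 0.0512 + 0.47 = 0.5582.
AUC ∝ 1/CL: fold-change = 1 / 0.5582 = 1.79.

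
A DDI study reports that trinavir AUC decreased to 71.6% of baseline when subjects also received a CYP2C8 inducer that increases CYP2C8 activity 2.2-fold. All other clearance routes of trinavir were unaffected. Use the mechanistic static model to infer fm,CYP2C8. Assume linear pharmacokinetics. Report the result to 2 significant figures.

Call the CYP2C8 fraction fm. After the interaction, CL_new/CL_old = fm × 2.2 + (1 − fm).
AUC ratio = 1 / (new CL fraction), so new CL fraction = 1 / 0.716 = 1.397.
fm × 2.2 + 1 − fm = 1.397  ⇒  fm × (2.2 − 1) = 0.3966  ⇒  fm = 0.33.

0.33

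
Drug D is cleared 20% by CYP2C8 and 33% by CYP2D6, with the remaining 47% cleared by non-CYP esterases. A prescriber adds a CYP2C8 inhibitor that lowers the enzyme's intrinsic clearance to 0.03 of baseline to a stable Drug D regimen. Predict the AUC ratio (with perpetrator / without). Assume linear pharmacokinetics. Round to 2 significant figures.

1.2

CYP2C8: 0.2 × 0.03 = 0.006
CYP2D6: 0.33 (unchanged)
Other: 0.47 (unchanged)
CL_new/CL_old = 0.006 + 0.33 + 0.47 = 0.806.
AUC ratio = CL_old/CL_new = 1 / 0.806 = 1.2.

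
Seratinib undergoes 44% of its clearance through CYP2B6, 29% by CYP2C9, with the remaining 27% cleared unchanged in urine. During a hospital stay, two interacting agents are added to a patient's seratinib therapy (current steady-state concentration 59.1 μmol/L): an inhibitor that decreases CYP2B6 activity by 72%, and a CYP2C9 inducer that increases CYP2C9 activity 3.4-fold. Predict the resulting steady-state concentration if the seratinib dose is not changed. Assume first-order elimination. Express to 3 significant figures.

The CYP2B6 pathway (44% of clearance) is reduced to 0.28× activity: 0.44 × 0.28 = 0.1232.
The CYP2C9 pathway (29% of clearance) is boosted to 3.4× activity: 0.29 × 3.4 = 0.986.
The remaining 27% of clearance is unaffected.
Relative clearance = 0.1232 + 0.986 + 0.27 = 1.3792.
New steady-state concentration = 59.1 / 1.3792 = 42.9 μmol/L (concentration scales inversely with clearance).

42.9 μmol/L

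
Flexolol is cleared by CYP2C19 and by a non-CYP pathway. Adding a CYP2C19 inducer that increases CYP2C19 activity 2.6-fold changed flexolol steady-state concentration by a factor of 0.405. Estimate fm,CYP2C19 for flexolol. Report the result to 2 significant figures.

Write x for the fraction cleared via CYP2C19. The observed steady-state concentration change means clearance rose to 1/0.405 = 2.469 of baseline.
Only the CYP2C19 route changed, so 2.469 = x·2.6 + (1 − x), giving x = 0.92.

0.92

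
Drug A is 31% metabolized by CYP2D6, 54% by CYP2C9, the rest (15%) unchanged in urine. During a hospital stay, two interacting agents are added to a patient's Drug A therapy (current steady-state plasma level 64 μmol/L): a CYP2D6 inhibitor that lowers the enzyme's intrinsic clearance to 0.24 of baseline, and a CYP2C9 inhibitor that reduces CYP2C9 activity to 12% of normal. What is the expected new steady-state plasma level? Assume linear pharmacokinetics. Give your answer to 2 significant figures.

CYP2D6: 0.31 × 0.24 = 0.0744
CYP2C9: 0.54 × 0.12 = 0.0648
Other: 0.15 (unchanged)
CL_new/CL_old = 0.0744 + 0.0648 + 0.15 = 0.2892.
Dividing the baseline by the relative clearance: 64 / 0.2892 = 2.2 × 10² μmol/L.

2.2 × 10² μmol/L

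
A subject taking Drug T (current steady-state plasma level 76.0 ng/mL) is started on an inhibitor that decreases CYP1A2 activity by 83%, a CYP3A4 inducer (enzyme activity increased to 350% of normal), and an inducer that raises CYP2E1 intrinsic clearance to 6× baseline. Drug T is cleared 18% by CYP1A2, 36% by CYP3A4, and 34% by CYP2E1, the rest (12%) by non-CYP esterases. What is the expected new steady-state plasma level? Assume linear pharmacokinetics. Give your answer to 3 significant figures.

CYP1A2: 0.18 × 0.17 = 0.0306
CYP3A4: 0.36 × 3.5 = 1.26
CYP2E1: 0.34 × 6 = 2.04
Other: 0.12 (unchanged)
New clearance relative to baseline: 0.0306 + 1.26 + 2.04 + 0.12 = 3.4506.
Steady-state plasma level ∝ 1/CL: new value = 76.0 / 3.4506 = 22.0 ng/mL.

22.0 ng/mL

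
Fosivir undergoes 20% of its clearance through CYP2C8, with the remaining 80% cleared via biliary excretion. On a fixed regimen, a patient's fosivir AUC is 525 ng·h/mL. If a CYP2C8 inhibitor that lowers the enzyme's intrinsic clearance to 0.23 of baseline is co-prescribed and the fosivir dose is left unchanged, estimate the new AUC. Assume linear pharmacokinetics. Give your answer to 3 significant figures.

The CYP2C8 pathway (20% of clearance) drops to 0.23× activity: 0.2 × 0.23 = 0.046.
Non-CYP routes (80%) are unchanged.
Relative clearance = 0.046 + 0.8 = 0.846.
New AUC = baseline ÷ relative clearance = 525 / 0.846 = 621 ng·h/mL.

621 ng·h/mL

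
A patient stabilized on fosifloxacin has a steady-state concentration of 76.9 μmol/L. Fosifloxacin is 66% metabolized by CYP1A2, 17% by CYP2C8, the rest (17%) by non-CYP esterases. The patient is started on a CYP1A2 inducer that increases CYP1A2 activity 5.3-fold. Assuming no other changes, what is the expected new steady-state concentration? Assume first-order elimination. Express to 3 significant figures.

The CYP1A2 pathway (66% of clearance) increases to 5.3× activity: 0.66 × 5.3 = 3.498.
CYP2C8 (17%) and the residual 17% are unaffected.
Relative clearance = 3.498 + 0.17 + 0.17 = 3.838.
New steady-state concentration = baseline ÷ relative clearance = 76.9 / 3.838 = 20.0 μmol/L.

20.0 μmol/L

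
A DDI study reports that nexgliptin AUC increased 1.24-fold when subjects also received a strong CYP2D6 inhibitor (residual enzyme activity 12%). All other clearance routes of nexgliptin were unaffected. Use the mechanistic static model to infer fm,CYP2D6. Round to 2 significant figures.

0.22

CL'/CL = 1 / 1.24 = 0.8065
0.12·fm + (1 − fm) = 0.8065
fm = (0.8065 − 1) / (0.12 − 1) = 0.22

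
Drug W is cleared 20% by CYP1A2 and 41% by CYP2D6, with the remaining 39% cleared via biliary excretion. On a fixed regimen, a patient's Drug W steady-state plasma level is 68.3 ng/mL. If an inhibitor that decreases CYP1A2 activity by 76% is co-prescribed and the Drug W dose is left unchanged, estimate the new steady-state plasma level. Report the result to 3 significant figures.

80.5 ng/mL

The CYP1A2 pathway (20% of clearance) drops to 0.24× activity: 0.2 × 0.24 = 0.048.
CYP2D6 (41%) and the residual 39% are unaffected.
Relative clearance = 0.048 + 0.41 + 0.39 = 0.848.
With dosing unchanged, steady-state plasma level scales as 1/CL: 68.3 / 0.848 = 80.5 ng/mL.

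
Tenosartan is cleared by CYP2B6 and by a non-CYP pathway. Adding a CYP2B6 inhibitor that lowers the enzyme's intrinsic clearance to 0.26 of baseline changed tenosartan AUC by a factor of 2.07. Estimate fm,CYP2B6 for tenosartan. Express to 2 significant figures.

0.70

Write x for the fraction cleared via CYP2B6. The observed AUC change means clearance fell to 1/2.07 = 0.4831 of baseline.
Setting x·0.26 + (1 − x) = 0.4831 and solving: x = (0.4831 − 1)/(0.26 − 1) = 0.70.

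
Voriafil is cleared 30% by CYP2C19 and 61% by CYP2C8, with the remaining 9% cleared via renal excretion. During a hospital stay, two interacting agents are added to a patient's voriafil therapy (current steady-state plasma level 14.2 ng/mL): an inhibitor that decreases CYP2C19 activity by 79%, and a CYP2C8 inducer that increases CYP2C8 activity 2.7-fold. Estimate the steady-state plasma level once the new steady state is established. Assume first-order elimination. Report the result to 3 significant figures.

7.89 ng/mL

The CYP2C19 pathway (30% of clearance) falls to 0.21× activity: 0.3 × 0.21 = 0.063.
The CYP2C8 pathway (61% of clearance) increases to 2.7× activity: 0.61 × 2.7 = 1.647.
Non-CYP routes (9%) are unchanged.
CL_new/CL_old = 0.063 + 1.647 + 0.09 = 1.8.
Steady-state plasma level ∝ 1/CL: new value = 14.2 / 1.8 = 7.89 ng/mL.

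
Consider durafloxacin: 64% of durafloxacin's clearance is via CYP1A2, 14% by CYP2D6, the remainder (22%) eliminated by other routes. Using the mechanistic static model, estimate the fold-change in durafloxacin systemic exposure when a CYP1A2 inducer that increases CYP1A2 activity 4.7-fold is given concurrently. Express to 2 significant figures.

CYP1A2: 0.64 × 4.7 = 3.008
CYP2D6: 0.14 (unchanged)
Other: 0.22 (unchanged)
New clearance relative to baseline: 3.008 + 0.14 + 0.22 = 3.368.
Systemic exposure ratio = CL_old/CL_new = 1 / 3.368 = 0.30.

0.30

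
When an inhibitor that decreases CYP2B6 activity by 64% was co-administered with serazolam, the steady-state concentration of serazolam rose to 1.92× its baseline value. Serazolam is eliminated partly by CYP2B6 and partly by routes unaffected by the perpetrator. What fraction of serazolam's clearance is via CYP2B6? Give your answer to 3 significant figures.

Let fm be the CYP2B6 fraction. New clearance relative to baseline = fm × 0.36 + (1 − fm).
Steady-state concentration ratio = 1 / (new CL fraction), so new CL fraction = 1 / 1.92 = 0.5208.
fm × 0.36 + 1 − fm = 0.5208  ⇒  fm × (0.36 − 1) = −0.4792  ⇒  fm = 0.749.

0.749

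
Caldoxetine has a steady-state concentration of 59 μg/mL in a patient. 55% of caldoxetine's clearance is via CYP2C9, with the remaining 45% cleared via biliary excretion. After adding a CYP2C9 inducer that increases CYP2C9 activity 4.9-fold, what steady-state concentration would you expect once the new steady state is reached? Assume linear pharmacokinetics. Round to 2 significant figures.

The CYP2C9 pathway (55% of clearance) is boosted to 4.9× activity: 0.55 × 4.9 = 2.695.
Non-CYP routes (45%) are unchanged.
Relative clearance = 2.695 + 0.45 = 3.145.
Steady-state concentration ∝ 1/CL, so new value = 59 / 3.145 = 19 μg/mL.

19 μg/mL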